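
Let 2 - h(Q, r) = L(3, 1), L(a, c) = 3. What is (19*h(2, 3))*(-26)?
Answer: 494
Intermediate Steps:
h(Q, r) = -1 (h(Q, r) = 2 - 1*3 = 2 - 3 = -1)
(19*h(2, 3))*(-26) = (19*(-1))*(-26) = -19*(-26) = 494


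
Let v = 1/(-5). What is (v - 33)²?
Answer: 27556/25 ≈ 1102.2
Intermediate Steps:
v = -⅕ ≈ -0.20000
(v - 33)² = (-⅕ - 33)² = (-166/5)² = 27556/25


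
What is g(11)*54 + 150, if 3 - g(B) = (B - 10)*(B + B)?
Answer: -876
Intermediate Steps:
g(B) = 3 - 2*B*(-10 + B) (g(B) = 3 - (B - 10)*(B + B) = 3 - (-10 + B)*2*B = 3 - 2*B*(-10 + B))
g(11)*54 + 150 = (3 - 2*11² + 20*11)*54 + 150 = (3 - 2*121 + 220)*54 + 150 = (3 - 242 + 220)*54 + 150 = -19*54 + 150 = -1026 + 150 = -876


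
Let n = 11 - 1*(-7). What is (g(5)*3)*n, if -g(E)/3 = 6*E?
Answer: -4860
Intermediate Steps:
g(E) = -18*E
n = 18 (n = 11 + 7 = 18)
(g(5)*3)*n = (-18*5*3)*18 = -90*3*18 = -270*18 = -4860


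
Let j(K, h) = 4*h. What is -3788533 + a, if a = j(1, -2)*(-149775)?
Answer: -2590333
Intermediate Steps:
a = 1198200 (a = (4*(-2))*(-149775) = -8*(-149775) = 1198200)
-3788533 + a = -3788533 + 1198200 = -2590333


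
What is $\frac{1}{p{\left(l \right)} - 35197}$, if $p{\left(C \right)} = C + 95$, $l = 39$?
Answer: $- \frac{1}{35063} \approx -2.852 \cdot 10^{-5}$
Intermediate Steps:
$p{\left(C \right)} = 95 + C$
$\frac{1}{p{\left(l \right)} - 35197} = \frac{1}{\left(95 + 39\right) - 35197} = \frac{1}{134 - 35197} = \frac{1}{-35063} = - \frac{1}{35063}$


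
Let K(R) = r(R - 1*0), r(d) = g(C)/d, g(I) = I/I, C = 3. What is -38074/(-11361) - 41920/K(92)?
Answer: -43815248966/11361 ≈ -3.8566e+6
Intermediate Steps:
g(I) = 1
r(d) = 1/d
K(R) = 1/R (K(R) = 1/(R - 1*0) = 1/(R + 0) = 1/R)
-38074/(-11361) - 41920/K(92) = -38074/(-11361) - 41920/(1/92) = -38074*(-1/11361) - 41920/1/92 = 38074/11361 - 41920*92 = 38074/11361 - 3856640 = -43815248966/11361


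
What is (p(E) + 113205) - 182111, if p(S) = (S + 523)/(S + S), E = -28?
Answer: -3859231/56 ≈ -68915.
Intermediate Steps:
p(S) = (523 + S)/(2*S) (p(S) = (523 + S)/((2*S)) = (523 + S)*(1/(2*S)) = (523 + S)/(2*S))
(p(E) + 113205) - 182111 = ((1/2)*(523 - 28)/(-28) + 113205) - 182111 = ((1/2)*(-1/28)*495 + 113205) - 182111 = (-495/56 + 113205) - 182111 = 6338985/56 - 182111 = -3859231/56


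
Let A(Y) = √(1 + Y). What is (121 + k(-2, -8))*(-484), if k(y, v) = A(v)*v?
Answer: -58564 + 3872*I*√7 ≈ -58564.0 + 10244.0*I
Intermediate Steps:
k(y, v) = v*√(1 + v) (k(y, v) = √(1 + v)*v = v*√(1 + v))
(121 + k(-2, -8))*(-484) = (121 - 8*√(1 - 8))*(-484) = (121 - 8*I*√7)*(-484) = -58564 + 3872*I*√7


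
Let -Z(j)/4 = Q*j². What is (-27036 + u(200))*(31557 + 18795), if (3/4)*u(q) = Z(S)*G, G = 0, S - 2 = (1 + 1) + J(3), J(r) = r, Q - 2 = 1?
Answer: -1361316672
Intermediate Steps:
Q = 3 (Q = 2 + 1 = 3)
S = 7 (S = 2 + ((1 + 1) + 3) = 2 + (2 + 3) = 2 + 5 = 7)
Z(j) = -12*j²
u(q) = 0 (u(q) = 4*(-12*7²*0)/3 = 4*(-12*49*0)/3 = 4*(-588*0)/3 = (4/3)*0 = 0)
(-27036 + u(200))*(31557 + 18795) = (-27036 + 0)*(31557 + 18795) = -27036*50352 = -1361316672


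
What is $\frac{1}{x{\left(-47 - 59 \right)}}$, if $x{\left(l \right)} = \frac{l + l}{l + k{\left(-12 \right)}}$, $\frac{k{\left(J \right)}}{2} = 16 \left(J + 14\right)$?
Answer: $\frac{21}{106} \approx 0.19811$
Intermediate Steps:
$k{\left(J \right)} = 448 + 32 J$ ($k{\left(J \right)} = 2 \cdot 16 \left(J + 14\right) = 2 \cdot 16 \left(14 + J\right) = 2 \left(224 + 16 J\right) = 448 + 32 J$)
$x{\left(l \right)} = \frac{2 l}{64 + l}$ ($x{\left(l \right)} = \frac{l + l}{l + \left(448 + 32 \left(-12\right)\right)} = \frac{2 l}{l + \left(448 - 384\right)} = \frac{2 l}{l + 64} = \frac{2 l}{64 + l}$)
$\frac{1}{x{\left(-47 - 59 \right)}} = \frac{1}{2 \left(-47 - 59\right) \frac{1}{64 - 106}} = \frac{1}{2 \left(-106\right) \frac{1}{64 - 106}} = \frac{1}{2 \left(-106\right) \frac{1}{-42}} = \frac{1}{2 \left(-106\right) \left(- \frac{1}{42}\right)} = \frac{1}{\frac{106}{21}} = \frac{21}{106}$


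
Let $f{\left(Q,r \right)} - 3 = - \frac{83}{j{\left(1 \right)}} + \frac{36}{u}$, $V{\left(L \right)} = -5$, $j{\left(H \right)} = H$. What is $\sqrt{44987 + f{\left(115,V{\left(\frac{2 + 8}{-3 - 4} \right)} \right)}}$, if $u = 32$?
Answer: $\frac{\sqrt{718530}}{4} \approx 211.92$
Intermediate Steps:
$f{\left(Q,r \right)} = - \frac{631}{8}$ ($f{\left(Q,r \right)} = 3 + \left(- \frac{83}{1} + \frac{36}{32}\right) = 3 + \left(\left(-83\right) 1 + 36 \cdot \frac{1}{32}\right) = 3 + \left(-83 + \frac{9}{8}\right) = 3 - \frac{655}{8} = - \frac{631}{8}$)
$\sqrt{44987 + f{\left(115,V{\left(\frac{2 + 8}{-3 - 4} \right)} \right)}} = \sqrt{44987 - \frac{631}{8}} = \sqrt{\frac{359265}{8}} = \frac{\sqrt{718530}}{4}$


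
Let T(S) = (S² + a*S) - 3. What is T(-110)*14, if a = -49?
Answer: 244818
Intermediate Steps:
T(S) = -3 + S² - 49*S (T(S) = (S² - 49*S) - 3 = -3 + S² - 49*S)
T(-110)*14 = (-3 + (-110)² - 49*(-110))*14 = (-3 + 12100 + 5390)*14 = 17487*14 = 244818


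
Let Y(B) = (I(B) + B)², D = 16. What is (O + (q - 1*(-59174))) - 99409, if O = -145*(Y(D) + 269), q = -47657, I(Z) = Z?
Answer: -275377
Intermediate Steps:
Y(B) = 4*B² (Y(B) = (B + B)² = (2*B)² = 4*B²)
O = -187485 (O = -145*(4*16² + 269) = -145*(4*256 + 269) = -145*(1024 + 269) = -145*1293 = -187485)
(O + (q - 1*(-59174))) - 99409 = (-187485 + (-47657 - 1*(-59174))) - 99409 = (-187485 + (-47657 + 59174)) - 99409 = (-187485 + 11517) - 99409 = -175968 - 99409 = -275377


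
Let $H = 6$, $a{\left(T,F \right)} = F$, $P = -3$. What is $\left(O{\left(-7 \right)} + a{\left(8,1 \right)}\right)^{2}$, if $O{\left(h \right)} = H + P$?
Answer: $16$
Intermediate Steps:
$O{\left(h \right)} = 3$ ($O{\left(h \right)} = 6 - 3 = 3$)
$\left(O{\left(-7 \right)} + a{\left(8,1 \right)}\right)^{2} = \left(3 + 1\right)^{2} = 4^{2} = 16$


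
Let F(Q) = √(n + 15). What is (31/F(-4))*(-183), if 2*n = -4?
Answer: -5673*√13/13 ≈ -1573.4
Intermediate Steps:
n = -2 (n = (½)*(-4) = -2)
F(Q) = √13 (F(Q) = √(-2 + 15) = √13)
(31/F(-4))*(-183) = (31/(√13))*(-183) = (31*(√13/13))*(-183) = (31*√13/13)*(-183) = -5673*√13/13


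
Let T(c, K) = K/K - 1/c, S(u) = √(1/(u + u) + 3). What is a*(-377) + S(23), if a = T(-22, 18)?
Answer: -8671/22 + √6394/46 ≈ -392.40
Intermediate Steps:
S(u) = √(3 + 1/(2*u)) (S(u) = √(1/(2*u) + 3) = √(3 + 1/(2*u)))
T(c, K) = 1 - 1/c
a = 23/22 (a = (-1 - 22)/(-22) = -1/22*(-23) = 23/22 ≈ 1.0455)
a*(-377) + S(23) = (23/22)*(-377) + √(12 + 2/23)/2 = -8671/22 + √(12 + 2*(1/23))/2 = -8671/22 + √(12 + 2/23)/2 = -8671/22 + √(278/23)/2 = -8671/22 + (√6394/23)/2 = -8671/22 + √6394/46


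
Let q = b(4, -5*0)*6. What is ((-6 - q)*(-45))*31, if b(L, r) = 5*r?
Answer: 8370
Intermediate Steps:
q = 0 (q = (5*(-5*0))*6 = (5*0)*6 = 0*6 = 0)
((-6 - q)*(-45))*31 = ((-6 - 1*0)*(-45))*31 = ((-6 + 0)*(-45))*31 = -6*(-45)*31 = 270*31 = 8370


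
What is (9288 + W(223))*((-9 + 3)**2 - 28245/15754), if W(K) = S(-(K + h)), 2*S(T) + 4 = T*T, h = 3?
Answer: 9383309388/7877 ≈ 1.1912e+6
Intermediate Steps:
S(T) = -2 + T**2/2 (S(T) = -2 + (T*T)/2 = -2 + T**2/2)
W(K) = -2 + (-3 - K)**2/2 (W(K) = -2 + (-(K + 3))**2/2 = -2 + (-(3 + K))**2/2 = -2 + (-3 - K)**2/2)
(9288 + W(223))*((-9 + 3)**2 - 28245/15754) = (9288 + (-2 + (3 + 223)**2/2))*((-9 + 3)**2 - 28245/15754) = (9288 + (-2 + (1/2)*226**2))*((-6)**2 - 28245*1/15754) = (9288 + (-2 + (1/2)*51076))*(36 - 28245/15754) = (9288 + (-2 + 25538))*(538899/15754) = (9288 + 25536)*(538899/15754) = 34824*(538899/15754) = 9383309388/7877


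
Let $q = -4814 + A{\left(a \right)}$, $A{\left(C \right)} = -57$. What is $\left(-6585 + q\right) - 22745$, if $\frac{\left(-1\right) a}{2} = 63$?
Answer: $-34201$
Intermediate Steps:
$a = -126$ ($a = \left(-2\right) 63 = -126$)
$q = -4871$ ($q = -4814 - 57 = -4871$)
$\left(-6585 + q\right) - 22745 = \left(-6585 - 4871\right) - 22745 = -11456 - 22745 = -34201$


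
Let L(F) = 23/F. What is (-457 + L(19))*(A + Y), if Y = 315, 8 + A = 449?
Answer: -6546960/19 ≈ -3.4458e+5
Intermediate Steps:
A = 441 (A = -8 + 449 = 441)
(-457 + L(19))*(A + Y) = (-457 + 23/19)*(441 + 315) = (-457 + 23*(1/19))*756 = (-457 + 23/19)*756 = -8660/19*756 = -6546960/19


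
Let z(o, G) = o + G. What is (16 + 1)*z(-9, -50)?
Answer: -1003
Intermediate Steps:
z(o, G) = G + o
(16 + 1)*z(-9, -50) = (16 + 1)*(-50 - 9) = 17*(-59) = -1003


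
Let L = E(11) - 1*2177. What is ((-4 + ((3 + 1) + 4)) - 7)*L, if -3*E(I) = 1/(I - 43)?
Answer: 208991/32 ≈ 6531.0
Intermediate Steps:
E(I) = -1/(3*(-43 + I)) (E(I) = -1/(3*(I - 43)) = -1/(3*(-43 + I)))
L = -208991/96 (L = -1/(-129 + 3*11) - 1*2177 = -1/(-129 + 33) - 2177 = -1/(-96) - 2177 = -1*(-1/96) - 2177 = 1/96 - 2177 = -208991/96 ≈ -2177.0)
((-4 + ((3 + 1) + 4)) - 7)*L = ((-4 + ((3 + 1) + 4)) - 7)*(-208991/96) = ((-4 + (4 + 4)) - 7)*(-208991/96) = ((-4 + 8) - 7)*(-208991/96) = (4 - 7)*(-208991/96) = -3*(-208991/96) = 208991/32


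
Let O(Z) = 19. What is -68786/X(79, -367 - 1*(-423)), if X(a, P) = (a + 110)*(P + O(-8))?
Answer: -68786/14175 ≈ -4.8526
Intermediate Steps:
X(a, P) = (19 + P)*(110 + a) (X(a, P) = (a + 110)*(P + 19) = (110 + a)*(19 + P) = (19 + P)*(110 + a))
-68786/X(79, -367 - 1*(-423)) = -68786/(2090 + 19*79 + 110*(-367 - 1*(-423)) + (-367 - 1*(-423))*79) = -68786/(2090 + 1501 + 110*(-367 + 423) + (-367 + 423)*79) = -68786/(2090 + 1501 + 110*56 + 56*79) = -68786/(2090 + 1501 + 6160 + 4424) = -68786/14175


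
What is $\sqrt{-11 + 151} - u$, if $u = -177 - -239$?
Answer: $-62 + 2 \sqrt{35} \approx -50.168$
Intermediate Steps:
$u = 62$ ($u = -177 + 239 = 62$)
$\sqrt{-11 + 151} - u = \sqrt{-11 + 151} - 62 = \sqrt{140} - 62 = 2 \sqrt{35} - 62 = -62 + 2 \sqrt{35}$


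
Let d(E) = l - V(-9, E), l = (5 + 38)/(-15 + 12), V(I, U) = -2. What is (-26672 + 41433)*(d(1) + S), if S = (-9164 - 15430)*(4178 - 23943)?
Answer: 21525983909873/3 ≈ 7.1753e+12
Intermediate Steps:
l = -43/3 (l = 43/(-3) = 43*(-⅓) = -43/3 ≈ -14.333)
S = 486100410 (S = -24594*(-19765) = 486100410)
d(E) = -37/3 (d(E) = -43/3 - 1*(-2) = -43/3 + 2 = -37/3)
(-26672 + 41433)*(d(1) + S) = (-26672 + 41433)*(-37/3 + 486100410) = 14761*(1458301193/3) = 21525983909873/3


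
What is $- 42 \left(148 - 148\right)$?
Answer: $0$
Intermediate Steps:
$- 42 \left(148 - 148\right) = \left(-42\right) 0 = 0$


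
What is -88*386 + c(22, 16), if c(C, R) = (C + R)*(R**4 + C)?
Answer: 2457236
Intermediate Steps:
c(C, R) = (C + R)*(C + R**4)
-88*386 + c(22, 16) = -88*386 + (22**2 + 16**5 + 22*16 + 22*16**4) = -33968 + (484 + 1048576 + 352 + 22*65536) = -33968 + (484 + 1048576 + 352 + 1441792) = -33968 + 2491204 = 2457236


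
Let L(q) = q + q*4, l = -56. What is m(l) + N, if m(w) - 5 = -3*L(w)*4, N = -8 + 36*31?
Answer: 4473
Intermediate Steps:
N = 1108 (N = -8 + 1116 = 1108)
L(q) = 5*q (L(q) = q + 4*q = 5*q)
m(w) = 5 - 60*w (m(w) = 5 - 15*w*4 = 5 - 60*w)
m(l) + N = (5 - 60*(-56)) + 1108 = (5 + 3360) + 1108 = 3365 + 1108 = 4473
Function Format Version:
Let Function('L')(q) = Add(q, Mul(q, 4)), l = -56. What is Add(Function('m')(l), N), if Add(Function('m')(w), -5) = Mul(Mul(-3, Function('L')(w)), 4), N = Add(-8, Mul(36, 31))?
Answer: 4473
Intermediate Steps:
N = 1108 (N = Add(-8, 1116) = 1108)
Function('L')(q) = Mul(5, q) (Function('L')(q) = Add(q, Mul(4, q)) = Mul(5, q))
Function('m')(w) = Add(5, Mul(-60, w)) (Function('m')(w) = Add(5, Mul(Mul(-3, Mul(5, w)), 4)) = Add(5, Mul(Mul(-15, w), 4)) = Add(5, Mul(-60, w)))
Add(Function('m')(l), N) = Add(Add(5, Mul(-60, -56)), 1108) = Add(Add(5, 3360), 1108) = Add(3365, 1108) = 4473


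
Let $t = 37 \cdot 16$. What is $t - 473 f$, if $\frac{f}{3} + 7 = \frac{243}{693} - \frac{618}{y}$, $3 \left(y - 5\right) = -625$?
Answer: $\frac{12200669}{2135} \approx 5714.6$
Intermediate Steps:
$y = - \frac{610}{3}$ ($y = 5 + \frac{1}{3} \left(-625\right) = 5 - \frac{625}{3} = - \frac{610}{3} \approx -203.33$)
$t = 592$
$f = - \frac{254343}{23485}$ ($f = -21 + 3 \left(\frac{243}{693} - \frac{618}{- \frac{610}{3}}\right) = -21 + 3 \left(243 \cdot \frac{1}{693} - - \frac{927}{305}\right) = -21 + 3 \left(\frac{27}{77} + \frac{927}{305}\right) = -21 + 3 \cdot \frac{79614}{23485} = -21 + \frac{238842}{23485} = - \frac{254343}{23485} \approx -10.83$)
$t - 473 f = 592 - - \frac{10936749}{2135} = 592 + \frac{10936749}{2135} = \frac{12200669}{2135}$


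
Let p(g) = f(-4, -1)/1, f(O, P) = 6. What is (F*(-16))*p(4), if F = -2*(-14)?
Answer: -2688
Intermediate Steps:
p(g) = 6 (p(g) = 6/1 = 6*1 = 6)
F = 28
(F*(-16))*p(4) = (28*(-16))*6 = -448*6 = -2688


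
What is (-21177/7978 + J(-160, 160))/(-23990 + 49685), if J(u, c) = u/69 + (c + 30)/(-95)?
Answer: -3838657/14144634990 ≈ -0.00027139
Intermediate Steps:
J(u, c) = -6/19 - c/95 + u/69 (J(u, c) = u*(1/69) + (30 + c)*(-1/95) = u/69 + (-6/19 - c/95) = -6/19 - c/95 + u/69)
(-21177/7978 + J(-160, 160))/(-23990 + 49685) = (-21177/7978 + (-6/19 - 1/95*160 + (1/69)*(-160)))/(-23990 + 49685) = (-21177*1/7978 + (-6/19 - 32/19 - 160/69))/25695 = (-21177/7978 - 298/69)*(1/25695) = -3838657/550482*1/25695 = -3838657/14144634990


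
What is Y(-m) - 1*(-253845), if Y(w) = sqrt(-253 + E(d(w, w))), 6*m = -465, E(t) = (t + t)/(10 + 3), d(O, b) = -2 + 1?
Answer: 253845 + I*sqrt(42783)/13 ≈ 2.5385e+5 + 15.911*I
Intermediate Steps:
d(O, b) = -1
E(t) = 2*t/13 (E(t) = (2*t)/13 = (2*t)*(1/13) = 2*t/13)
m = -155/2 (m = (1/6)*(-465) = -155/2 ≈ -77.500)
Y(w) = I*sqrt(42783)/13 (Y(w) = sqrt(-253 + (2/13)*(-1)) = sqrt(-253 - 2/13) = sqrt(-3291/13) = I*sqrt(42783)/13)
Y(-m) - 1*(-253845) = I*sqrt(42783)/13 - 1*(-253845) = I*sqrt(42783)/13 + 253845 = 253845 + I*sqrt(42783)/13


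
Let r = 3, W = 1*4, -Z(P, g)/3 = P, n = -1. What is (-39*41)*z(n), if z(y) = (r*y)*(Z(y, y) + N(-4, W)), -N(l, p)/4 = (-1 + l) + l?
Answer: 187083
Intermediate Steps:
Z(P, g) = -3*P
W = 4
N(l, p) = 4 - 8*l (N(l, p) = -4*((-1 + l) + l) = -4*(-1 + 2*l) = 4 - 8*l)
z(y) = 3*y*(36 - 3*y) (z(y) = (3*y)*(-3*y + (4 - 8*(-4))) = (3*y)*(-3*y + (4 + 32)) = (3*y)*(-3*y + 36) = (3*y)*(36 - 3*y) = 3*y*(36 - 3*y))
(-39*41)*z(n) = (-39*41)*(9*(-1)*(12 - 1*(-1))) = -14391*(-1)*(12 + 1) = -14391*(-1)*13 = -1599*(-117) = 187083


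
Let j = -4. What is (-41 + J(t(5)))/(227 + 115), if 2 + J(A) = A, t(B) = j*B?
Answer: -7/38 ≈ -0.18421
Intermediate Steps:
t(B) = -4*B
J(A) = -2 + A
(-41 + J(t(5)))/(227 + 115) = (-41 + (-2 - 4*5))/(227 + 115) = (-41 + (-2 - 20))/342 = (-41 - 22)*(1/342) = -63*1/342 = -7/38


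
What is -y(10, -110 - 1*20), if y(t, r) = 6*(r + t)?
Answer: 720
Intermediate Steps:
y(t, r) = 6*r + 6*t
-y(10, -110 - 1*20) = -(6*(-110 - 1*20) + 6*10) = -(6*(-110 - 20) + 60) = -(6*(-130) + 60) = -(-780 + 60) = -1*(-720) = 720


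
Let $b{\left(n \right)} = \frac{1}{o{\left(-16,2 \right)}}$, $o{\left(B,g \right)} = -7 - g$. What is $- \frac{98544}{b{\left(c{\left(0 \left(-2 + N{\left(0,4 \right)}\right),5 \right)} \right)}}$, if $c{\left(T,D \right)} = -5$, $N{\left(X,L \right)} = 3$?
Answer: $886896$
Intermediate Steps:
$b{\left(n \right)} = - \frac{1}{9}$ ($b{\left(n \right)} = \frac{1}{-7 - 2} = \frac{1}{-9} = - \frac{1}{9}$)
$- \frac{98544}{b{\left(c{\left(0 \left(-2 + N{\left(0,4 \right)}\right),5 \right)} \right)}} = - \frac{98544}{- \frac{1}{9}} = \left(-98544\right) \left(-9\right) = 886896$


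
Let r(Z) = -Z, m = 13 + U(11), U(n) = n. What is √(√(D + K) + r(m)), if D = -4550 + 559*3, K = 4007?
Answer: √(-24 + 9*√14) ≈ 3.1105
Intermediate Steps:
m = 24 (m = 13 + 11 = 24)
D = -2873 (D = -4550 + 1677 = -2873)
√(√(D + K) + r(m)) = √(√(-2873 + 4007) - 1*24) = √(√1134 - 24) = √(9*√14 - 24) = √(-24 + 9*√14)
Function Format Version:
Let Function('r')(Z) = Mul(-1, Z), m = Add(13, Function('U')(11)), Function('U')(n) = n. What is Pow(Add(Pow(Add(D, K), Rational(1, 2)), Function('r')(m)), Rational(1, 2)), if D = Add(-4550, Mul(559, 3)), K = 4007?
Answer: Pow(Add(-24, Mul(9, Pow(14, Rational(1, 2)))), Rational(1, 2)) ≈ 3.1105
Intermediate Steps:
m = 24 (m = Add(13, 11) = 24)
D = -2873 (D = Add(-4550, 1677) = -2873)
Pow(Add(Pow(Add(D, K), Rational(1, 2)), Function('r')(m)), Rational(1, 2)) = Pow(Add(Pow(Add(-2873, 4007), Rational(1, 2)), Mul(-1, 24)), Rational(1, 2)) = Pow(Add(Pow(1134, Rational(1, 2)), -24), Rational(1, 2)) = Pow(Add(Mul(9, Pow(14, Rational(1, 2))), -24), Rational(1, 2)) = Pow(Add(-24, Mul(9, Pow(14, Rational(1, 2)))), Rational(1, 2))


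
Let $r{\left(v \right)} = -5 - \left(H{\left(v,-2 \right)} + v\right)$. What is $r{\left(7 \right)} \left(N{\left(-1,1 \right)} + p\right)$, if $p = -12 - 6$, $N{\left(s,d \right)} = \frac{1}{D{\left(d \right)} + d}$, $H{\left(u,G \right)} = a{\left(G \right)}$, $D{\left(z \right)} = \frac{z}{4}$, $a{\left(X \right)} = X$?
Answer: $172$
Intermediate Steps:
$D{\left(z \right)} = \frac{z}{4}$ ($D{\left(z \right)} = z \frac{1}{4} = \frac{z}{4}$)
$H{\left(u,G \right)} = G$
$N{\left(s,d \right)} = \frac{4}{5 d}$ ($N{\left(s,d \right)} = \frac{1}{\frac{d}{4} + d} = \frac{1}{\frac{5}{4} d} = \frac{4}{5 d}$)
$r{\left(v \right)} = -3 - v$ ($r{\left(v \right)} = -5 - \left(-2 + v\right) = -3 - v$)
$p = -18$
$r{\left(7 \right)} \left(N{\left(-1,1 \right)} + p\right) = \left(-3 - 7\right) \left(\frac{4}{5 \cdot 1} - 18\right) = \left(-3 - 7\right) \left(\frac{4}{5} \cdot 1 - 18\right) = - 10 \left(\frac{4}{5} - 18\right) = \left(-10\right) \left(- \frac{86}{5}\right) = 172$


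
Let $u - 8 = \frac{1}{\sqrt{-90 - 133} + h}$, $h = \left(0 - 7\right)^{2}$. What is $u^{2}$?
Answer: $\frac{- 140177 i + 6288 \sqrt{223}}{2 \left(- 1089 i + 49 \sqrt{223}\right)} \approx 64.299 - 0.091269 i$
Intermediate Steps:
$h = 49$ ($h = \left(-7\right)^{2} = 49$)
$u = 8 + \frac{1}{49 + i \sqrt{223}}$ ($u = 8 + \frac{1}{\sqrt{-90 - 133} + 49} = 8 + \frac{1}{\sqrt{-223} + 49} = 8 + \frac{1}{i \sqrt{223} + 49} = 8 + \frac{1}{49 + i \sqrt{223}} \approx 8.0187 - 0.005691 i$)
$u^{2} = \left(\frac{21041}{2624} - \frac{i \sqrt{223}}{2624}\right)^{2}$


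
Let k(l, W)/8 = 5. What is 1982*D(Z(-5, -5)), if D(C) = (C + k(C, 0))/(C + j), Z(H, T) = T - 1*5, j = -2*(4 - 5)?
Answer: -14865/2 ≈ -7432.5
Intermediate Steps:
k(l, W) = 40 (k(l, W) = 8*5 = 40)
j = 2 (j = -2*(-1) = 2)
Z(H, T) = -5 + T (Z(H, T) = T - 5 = -5 + T)
D(C) = (40 + C)/(2 + C) (D(C) = (C + 40)/(C + 2) = (40 + C)/(2 + C))
1982*D(Z(-5, -5)) = 1982*((40 + (-5 - 5))/(2 + (-5 - 5))) = 1982*((40 - 10)/(2 - 10)) = 1982*(30/(-8)) = 1982*(-1/8*30) = 1982*(-15/4) = -14865/2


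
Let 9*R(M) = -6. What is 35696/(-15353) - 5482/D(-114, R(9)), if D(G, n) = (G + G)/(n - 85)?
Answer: -10827429293/5250726 ≈ -2062.1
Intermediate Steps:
R(M) = -⅔ (R(M) = (⅑)*(-6) = -⅔)
D(G, n) = 2*G/(-85 + n) (D(G, n) = (2*G)/(-85 + n) = 2*G/(-85 + n))
35696/(-15353) - 5482/D(-114, R(9)) = 35696/(-15353) - 5482/(2*(-114)/(-85 - ⅔)) = 35696*(-1/15353) - 5482/(2*(-114)/(-257/3)) = -35696/15353 - 5482/(2*(-114)*(-3/257)) = -35696/15353 - 5482/684/257 = -35696/15353 - 5482*257/684 = -35696/15353 - 704437/342 = -10827429293/5250726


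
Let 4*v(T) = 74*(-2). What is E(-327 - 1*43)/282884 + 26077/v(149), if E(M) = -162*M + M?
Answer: -526754427/747622 ≈ -704.57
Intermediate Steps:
v(T) = -37 (v(T) = (74*(-2))/4 = (1/4)*(-148) = -37)
E(M) = -161*M
E(-327 - 1*43)/282884 + 26077/v(149) = -161*(-327 - 1*43)/282884 + 26077/(-37) = -161*(-327 - 43)*(1/282884) + 26077*(-1/37) = -161*(-370)*(1/282884) - 26077/37 = 59570*(1/282884) - 26077/37 = 4255/20206 - 26077/37 = -526754427/747622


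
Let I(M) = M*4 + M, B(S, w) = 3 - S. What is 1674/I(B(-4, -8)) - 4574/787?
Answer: 1157348/27545 ≈ 42.017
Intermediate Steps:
I(M) = 5*M (I(M) = 4*M + M = 5*M)
1674/I(B(-4, -8)) - 4574/787 = 1674/((5*(3 - 1*(-4)))) - 4574/787 = 1674/((5*(3 + 4))) - 4574*1/787 = 1674/((5*7)) - 4574/787 = 1674/35 - 4574/787 = 1157348/27545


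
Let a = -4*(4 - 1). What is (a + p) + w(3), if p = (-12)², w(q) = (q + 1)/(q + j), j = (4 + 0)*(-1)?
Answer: 128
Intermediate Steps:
j = -4 (j = 4*(-1) = -4)
w(q) = (1 + q)/(-4 + q) (w(q) = (q + 1)/(q - 4) = (1 + q)/(-4 + q))
a = -12 (a = -4*3 = -12)
p = 144
(a + p) + w(3) = (-12 + 144) + (1 + 3)/(-4 + 3) = 132 + 4/(-1) = 132 - 1*4 = 132 - 4 = 128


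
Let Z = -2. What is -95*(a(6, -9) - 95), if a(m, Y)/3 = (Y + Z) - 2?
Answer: 12730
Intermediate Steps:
a(m, Y) = -12 + 3*Y (a(m, Y) = 3*((Y - 2) - 2) = 3*((-2 + Y) - 2) = 3*(-4 + Y) = -12 + 3*Y)
-95*(a(6, -9) - 95) = -95*((-12 + 3*(-9)) - 95) = -95*((-12 - 27) - 95) = -95*(-39 - 95) = -95*(-134) = 12730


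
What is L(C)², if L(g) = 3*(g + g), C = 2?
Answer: 144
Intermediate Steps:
L(g) = 6*g (L(g) = 3*(2*g) = 6*g)
L(C)² = (6*2)² = 12² = 144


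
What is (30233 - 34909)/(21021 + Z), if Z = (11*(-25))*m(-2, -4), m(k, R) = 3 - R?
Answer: -167/682 ≈ -0.24487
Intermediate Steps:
Z = -1925 (Z = (11*(-25))*(3 - 1*(-4)) = -275*(3 + 4) = -275*7 = -1925)
(30233 - 34909)/(21021 + Z) = (30233 - 34909)/(21021 - 1925) = -4676/19096 = -4676*1/19096 = -167/682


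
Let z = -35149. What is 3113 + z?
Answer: -32036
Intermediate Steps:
3113 + z = 3113 - 35149 = -32036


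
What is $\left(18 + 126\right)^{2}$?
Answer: $20736$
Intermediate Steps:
$\left(18 + 126\right)^{2} = 144^{2} = 20736$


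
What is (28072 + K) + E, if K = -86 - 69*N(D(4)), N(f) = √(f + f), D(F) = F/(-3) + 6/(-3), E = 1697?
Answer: 29683 - 46*I*√15 ≈ 29683.0 - 178.16*I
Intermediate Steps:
D(F) = -2 - F/3 (D(F) = F*(-⅓) + 6*(-⅓) = -F/3 - 2 = -2 - F/3)
N(f) = √2*√f (N(f) = √(2*f) = √2*√f)
K = -86 - 46*I*√15 (K = -86 - 69*√2*√(-2 - ⅓*4) = -86 - 69*√2*√(-2 - 4/3) = -86 - 69*√2*√(-10/3) = -86 - 69*√2*I*√30/3 = -86 - 46*I*√15 ≈ -86.0 - 178.16*I)
(28072 + K) + E = (28072 + (-86 - 46*I*√15)) + 1697 = (27986 - 46*I*√15) + 1697 = 29683 - 46*I*√15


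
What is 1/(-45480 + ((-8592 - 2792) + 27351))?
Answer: -1/29513 ≈ -3.3883e-5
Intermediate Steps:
1/(-45480 + ((-8592 - 2792) + 27351)) = 1/(-45480 + (-11384 + 27351)) = 1/(-45480 + 15967) = 1/(-29513) = -1/29513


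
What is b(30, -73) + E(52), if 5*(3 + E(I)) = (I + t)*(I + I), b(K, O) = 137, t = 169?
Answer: 23654/5 ≈ 4730.8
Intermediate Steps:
E(I) = -3 + 2*I*(169 + I)/5 (E(I) = -3 + ((I + 169)*(I + I))/5 = -3 + ((169 + I)*(2*I))/5 = -3 + (2*I*(169 + I))/5 = -3 + 2*I*(169 + I)/5)
b(30, -73) + E(52) = 137 + (-3 + (2/5)*52**2 + (338/5)*52) = 137 + (-3 + (2/5)*2704 + 17576/5) = 137 + (-3 + 5408/5 + 17576/5) = 137 + 22969/5 = 23654/5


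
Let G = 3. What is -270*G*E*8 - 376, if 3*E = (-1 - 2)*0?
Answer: -376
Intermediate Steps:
E = 0 (E = ((-1 - 2)*0)/3 = (-3*0)/3 = (⅓)*0 = 0)
-270*G*E*8 - 376 = -270*3*0*8 - 376 = -0*8 - 376 = -270*0 - 376 = 0 - 376 = -376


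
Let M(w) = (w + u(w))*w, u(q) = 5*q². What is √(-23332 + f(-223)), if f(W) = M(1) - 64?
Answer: I*√23390 ≈ 152.94*I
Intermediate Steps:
M(w) = w*(w + 5*w²) (M(w) = (w + 5*w²)*w = w*(w + 5*w²))
f(W) = -58 (f(W) = 1²*(1 + 5*1) - 64 = 1*(1 + 5) - 64 = 1*6 - 64 = 6 - 64 = -58)
√(-23332 + f(-223)) = √(-23332 - 58) = √(-23390) = I*√23390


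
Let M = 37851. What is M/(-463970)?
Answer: -37851/463970 ≈ -0.081581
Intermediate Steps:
M/(-463970) = 37851/(-463970) = 37851*(-1/463970) = -37851/463970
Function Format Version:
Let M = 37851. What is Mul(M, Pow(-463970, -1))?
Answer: Rational(-37851, 463970) ≈ -0.081581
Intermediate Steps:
Mul(M, Pow(-463970, -1)) = Mul(37851, Pow(-463970, -1)) = Mul(37851, Rational(-1, 463970)) = Rational(-37851, 463970)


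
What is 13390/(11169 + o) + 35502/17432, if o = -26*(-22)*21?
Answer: 528193171/202045596 ≈ 2.6142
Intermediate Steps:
o = 12012 (o = 572*21 = 12012)
13390/(11169 + o) + 35502/17432 = 13390/(11169 + 12012) + 35502/17432 = 13390/23181 + 35502*(1/17432) = 13390*(1/23181) + 17751/8716 = 13390/23181 + 17751/8716 = 528193171/202045596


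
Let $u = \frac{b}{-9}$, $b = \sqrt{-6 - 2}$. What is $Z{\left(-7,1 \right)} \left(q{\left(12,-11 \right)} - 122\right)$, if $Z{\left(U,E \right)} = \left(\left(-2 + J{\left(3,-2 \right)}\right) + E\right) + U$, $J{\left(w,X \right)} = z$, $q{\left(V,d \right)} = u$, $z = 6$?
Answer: $244 + \frac{4 i \sqrt{2}}{9} \approx 244.0 + 0.62854 i$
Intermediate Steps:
$b = 2 i \sqrt{2}$ ($b = \sqrt{-8} = 2 i \sqrt{2} \approx 2.8284 i$)
$u = - \frac{2 i \sqrt{2}}{9}$ ($u = \frac{2 i \sqrt{2}}{-9} = 2 i \sqrt{2} \left(- \frac{1}{9}\right) = - \frac{2 i \sqrt{2}}{9} \approx - 0.31427 i$)
$q{\left(V,d \right)} = - \frac{2 i \sqrt{2}}{9}$
$J{\left(w,X \right)} = 6$
$Z{\left(U,E \right)} = 4 + E + U$ ($Z{\left(U,E \right)} = \left(\left(-2 + 6\right) + E\right) + U = \left(4 + E\right) + U = 4 + E + U$)
$Z{\left(-7,1 \right)} \left(q{\left(12,-11 \right)} - 122\right) = \left(4 + 1 - 7\right) \left(- \frac{2 i \sqrt{2}}{9} - 122\right) = - 2 \left(-122 - \frac{2 i \sqrt{2}}{9}\right) = 244 + \frac{4 i \sqrt{2}}{9}$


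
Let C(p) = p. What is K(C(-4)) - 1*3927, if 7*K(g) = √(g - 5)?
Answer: -3927 + 3*I/7 ≈ -3927.0 + 0.42857*I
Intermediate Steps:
K(g) = √(-5 + g)/7 (K(g) = √(g - 5)/7 = √(-5 + g)/7)
K(C(-4)) - 1*3927 = √(-5 - 4)/7 - 1*3927 = √(-9)/7 - 3927 = (3*I)/7 - 3927 = 3*I/7 - 3927 = -3927 + 3*I/7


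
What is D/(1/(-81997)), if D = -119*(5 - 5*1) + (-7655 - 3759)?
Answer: 935913758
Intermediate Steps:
D = -11414 (D = -119*(5 - 5) - 11414 = -119*0 - 11414 = 0 - 11414 = -11414)
D/(1/(-81997)) = -11414/(1/(-81997)) = -11414/(-1/81997) = -11414*(-81997) = 935913758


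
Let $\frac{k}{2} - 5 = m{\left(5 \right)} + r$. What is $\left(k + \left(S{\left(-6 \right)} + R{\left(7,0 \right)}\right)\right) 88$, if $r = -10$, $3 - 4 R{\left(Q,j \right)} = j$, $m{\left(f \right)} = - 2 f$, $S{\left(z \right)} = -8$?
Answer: $-3278$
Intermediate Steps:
$R{\left(Q,j \right)} = \frac{3}{4} - \frac{j}{4}$
$k = -30$ ($k = 10 + 2 \left(\left(-2\right) 5 - 10\right) = 10 + 2 \left(-10 - 10\right) = 10 + 2 \left(-20\right) = 10 - 40 = -30$)
$\left(k + \left(S{\left(-6 \right)} + R{\left(7,0 \right)}\right)\right) 88 = \left(-30 + \left(-8 + \left(\frac{3}{4} - 0\right)\right)\right) 88 = \left(-30 + \left(-8 + \left(\frac{3}{4} + 0\right)\right)\right) 88 = \left(-30 + \left(-8 + \frac{3}{4}\right)\right) 88 = \left(-30 - \frac{29}{4}\right) 88 = \left(- \frac{149}{4}\right) 88 = -3278$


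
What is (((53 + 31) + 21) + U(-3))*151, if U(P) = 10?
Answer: 17365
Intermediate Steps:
(((53 + 31) + 21) + U(-3))*151 = (((53 + 31) + 21) + 10)*151 = ((84 + 21) + 10)*151 = (105 + 10)*151 = 115*151 = 17365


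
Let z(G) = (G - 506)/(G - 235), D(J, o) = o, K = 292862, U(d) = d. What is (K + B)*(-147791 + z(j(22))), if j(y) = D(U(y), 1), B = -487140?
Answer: 3359318112871/117 ≈ 2.8712e+10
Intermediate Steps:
j(y) = 1
z(G) = (-506 + G)/(-235 + G)
(K + B)*(-147791 + z(j(22))) = (292862 - 487140)*(-147791 + (-506 + 1)/(-235 + 1)) = -194278*(-147791 - 505/(-234)) = -194278*(-147791 - 1/234*(-505)) = -194278*(-147791 + 505/234) = -194278*(-34582589/234) = 3359318112871/117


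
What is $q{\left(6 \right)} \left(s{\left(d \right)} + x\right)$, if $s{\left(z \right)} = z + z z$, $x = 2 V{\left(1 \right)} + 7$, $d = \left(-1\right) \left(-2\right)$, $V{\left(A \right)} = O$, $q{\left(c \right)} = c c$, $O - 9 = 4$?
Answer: $1404$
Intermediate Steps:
$O = 13$ ($O = 9 + 4 = 13$)
$q{\left(c \right)} = c^{2}$
$V{\left(A \right)} = 13$
$d = 2$
$x = 33$ ($x = 2 \cdot 13 + 7 = 26 + 7 = 33$)
$s{\left(z \right)} = z + z^{2}$
$q{\left(6 \right)} \left(s{\left(d \right)} + x\right) = 6^{2} \left(2 \left(1 + 2\right) + 33\right) = 36 \left(2 \cdot 3 + 33\right) = 36 \left(6 + 33\right) = 36 \cdot 39 = 1404$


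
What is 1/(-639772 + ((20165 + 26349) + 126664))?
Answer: -1/466594 ≈ -2.1432e-6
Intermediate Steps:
1/(-639772 + ((20165 + 26349) + 126664)) = 1/(-639772 + (46514 + 126664)) = 1/(-639772 + 173178) = 1/(-466594) = -1/466594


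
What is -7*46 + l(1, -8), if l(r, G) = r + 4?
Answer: -317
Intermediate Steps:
l(r, G) = 4 + r
-7*46 + l(1, -8) = -7*46 + (4 + 1) = -322 + 5 = -317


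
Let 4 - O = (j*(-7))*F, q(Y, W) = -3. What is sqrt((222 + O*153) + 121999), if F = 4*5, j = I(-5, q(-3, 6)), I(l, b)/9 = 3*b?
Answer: I*sqrt(1612187) ≈ 1269.7*I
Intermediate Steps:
I(l, b) = 27*b (I(l, b) = 9*(3*b) = 27*b)
j = -81 (j = 27*(-3) = -81)
F = 20
O = -11336 (O = 4 - (-81*(-7))*20 = 4 - 567*20 = 4 - 1*11340 = 4 - 11340 = -11336)
sqrt((222 + O*153) + 121999) = sqrt((222 - 11336*153) + 121999) = sqrt((222 - 1734408) + 121999) = sqrt(-1734186 + 121999) = sqrt(-1612187) = I*sqrt(1612187)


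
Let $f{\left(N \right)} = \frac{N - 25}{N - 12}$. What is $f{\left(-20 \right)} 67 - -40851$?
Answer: $\frac{1310247}{32} \approx 40945.0$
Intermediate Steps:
$f{\left(N \right)} = \frac{-25 + N}{-12 + N}$
$f{\left(-20 \right)} 67 - -40851 = \frac{-25 - 20}{-12 - 20} \cdot 67 - -40851 = \frac{1}{-32} \left(-45\right) 67 + 40851 = \left(- \frac{1}{32}\right) \left(-45\right) 67 + 40851 = \frac{45}{32} \cdot 67 + 40851 = \frac{3015}{32} + 40851 = \frac{1310247}{32}$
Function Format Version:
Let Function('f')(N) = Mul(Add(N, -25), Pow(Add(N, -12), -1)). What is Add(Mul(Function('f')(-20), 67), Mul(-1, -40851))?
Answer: Rational(1310247, 32) ≈ 40945.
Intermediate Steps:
Function('f')(N) = Mul(Pow(Add(-12, N), -1), Add(-25, N)) (Function('f')(N) = Mul(Add(-25, N), Pow(Add(-12, N), -1)) = Mul(Pow(Add(-12, N), -1), Add(-25, N)))
Add(Mul(Function('f')(-20), 67), Mul(-1, -40851)) = Add(Mul(Mul(Pow(Add(-12, -20), -1), Add(-25, -20)), 67), Mul(-1, -40851)) = Add(Mul(Mul(Pow(-32, -1), -45), 67), 40851) = Add(Mul(Mul(Rational(-1, 32), -45), 67), 40851) = Add(Mul(Rational(45, 32), 67), 40851) = Add(Rational(3015, 32), 40851) = Rational(1310247, 32)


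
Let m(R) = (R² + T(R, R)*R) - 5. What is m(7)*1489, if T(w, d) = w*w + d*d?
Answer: 1086970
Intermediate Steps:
T(w, d) = d² + w² (T(w, d) = w² + d² = d² + w²)
m(R) = -5 + R² + 2*R³ (m(R) = (R² + (R² + R²)*R) - 5 = (R² + (2*R²)*R) - 5 = (R² + 2*R³) - 5 = -5 + R² + 2*R³)
m(7)*1489 = (-5 + 7² + 2*7³)*1489 = (-5 + 49 + 2*343)*1489 = (-5 + 49 + 686)*1489 = 730*1489 = 1086970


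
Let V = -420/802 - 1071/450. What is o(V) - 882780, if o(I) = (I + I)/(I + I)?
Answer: -882779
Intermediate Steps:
V = -58219/20050 (V = -420*1/802 - 1071*1/450 = -210/401 - 119/50 = -58219/20050 ≈ -2.9037)
o(I) = 1 (o(I) = (2*I)/((2*I)) = (2*I)*(1/(2*I)) = 1)
o(V) - 882780 = 1 - 882780 = -882779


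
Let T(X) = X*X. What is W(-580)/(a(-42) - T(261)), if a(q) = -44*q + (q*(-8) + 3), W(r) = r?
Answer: 290/32967 ≈ 0.0087967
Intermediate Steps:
a(q) = 3 - 52*q (a(q) = -44*q + (-8*q + 3) = -44*q + (3 - 8*q) = 3 - 52*q)
T(X) = X²
W(-580)/(a(-42) - T(261)) = -580/((3 - 52*(-42)) - 1*261²) = -580/((3 + 2184) - 1*68121) = -580/(2187 - 68121) = -580/(-65934) = -580*(-1/65934) = 290/32967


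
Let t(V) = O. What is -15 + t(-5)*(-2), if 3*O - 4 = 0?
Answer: -53/3 ≈ -17.667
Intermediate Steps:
O = 4/3 (O = 4/3 + (⅓)*0 = 4/3 + 0 = 4/3 ≈ 1.3333)
t(V) = 4/3
-15 + t(-5)*(-2) = -15 + (4/3)*(-2) = -15 - 8/3 = -53/3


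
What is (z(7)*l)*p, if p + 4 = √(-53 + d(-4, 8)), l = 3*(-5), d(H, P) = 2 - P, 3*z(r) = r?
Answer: 140 - 35*I*√59 ≈ 140.0 - 268.84*I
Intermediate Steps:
z(r) = r/3
l = -15
p = -4 + I*√59 (p = -4 + √(-53 + (2 - 1*8)) = -4 + √(-53 + (2 - 8)) = -4 + √(-53 - 6) = -4 + √(-59) = -4 + I*√59 ≈ -4.0 + 7.6811*I)
(z(7)*l)*p = (((⅓)*7)*(-15))*(-4 + I*√59) = ((7/3)*(-15))*(-4 + I*√59) = -35*(-4 + I*√59) = 140 - 35*I*√59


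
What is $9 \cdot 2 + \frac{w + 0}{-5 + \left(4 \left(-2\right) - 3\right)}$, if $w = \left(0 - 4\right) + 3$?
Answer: $\frac{289}{16} \approx 18.063$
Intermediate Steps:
$w = -1$ ($w = -4 + 3 = -1$)
$9 \cdot 2 + \frac{w + 0}{-5 + \left(4 \left(-2\right) - 3\right)} = 9 \cdot 2 + \frac{-1 + 0}{-5 + \left(4 \left(-2\right) - 3\right)} = 18 - \frac{1}{-5 - 11} = 18 - \frac{1}{-16} = 18 - - \frac{1}{16} = 18 + \frac{1}{16} = \frac{289}{16}$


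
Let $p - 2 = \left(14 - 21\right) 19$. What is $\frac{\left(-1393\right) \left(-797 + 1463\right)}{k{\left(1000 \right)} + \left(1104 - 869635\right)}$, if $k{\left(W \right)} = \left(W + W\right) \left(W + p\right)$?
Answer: $- \frac{309246}{289823} \approx -1.067$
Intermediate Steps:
$p = -131$ ($p = 2 + \left(14 - 21\right) 19 = 2 - 133 = -131$)
$k{\left(W \right)} = 2 W \left(-131 + W\right)$ ($k{\left(W \right)} = \left(W + W\right) \left(W - 131\right) = 2 W \left(-131 + W\right)$)
$\frac{\left(-1393\right) \left(-797 + 1463\right)}{k{\left(1000 \right)} + \left(1104 - 869635\right)} = \frac{\left(-1393\right) \left(-797 + 1463\right)}{2 \cdot 1000 \left(-131 + 1000\right) + \left(1104 - 869635\right)} = \frac{\left(-1393\right) 666}{2 \cdot 1000 \cdot 869 + \left(1104 - 869635\right)} = - \frac{927738}{1738000 - 868531} = - \frac{927738}{869469} = \left(-927738\right) \frac{1}{869469} = - \frac{309246}{289823}$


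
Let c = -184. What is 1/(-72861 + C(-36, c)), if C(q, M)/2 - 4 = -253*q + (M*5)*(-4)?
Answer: -1/47277 ≈ -2.1152e-5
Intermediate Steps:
C(q, M) = 8 - 506*q - 40*M (C(q, M) = 8 + 2*(-253*q + (M*5)*(-4)) = 8 + 2*(-253*q + (5*M)*(-4)) = 8 + 2*(-253*q - 20*M) = 8 + (-506*q - 40*M) = 8 - 506*q - 40*M)
1/(-72861 + C(-36, c)) = 1/(-72861 + (8 - 506*(-36) - 40*(-184))) = 1/(-72861 + (8 + 18216 + 7360)) = 1/(-72861 + 25584) = 1/(-47277) = -1/47277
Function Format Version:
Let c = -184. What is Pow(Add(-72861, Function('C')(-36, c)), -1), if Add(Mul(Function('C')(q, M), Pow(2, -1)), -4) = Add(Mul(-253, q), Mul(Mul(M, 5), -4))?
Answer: Rational(-1, 47277) ≈ -2.1152e-5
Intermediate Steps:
Function('C')(q, M) = Add(8, Mul(-506, q), Mul(-40, M)) (Function('C')(q, M) = Add(8, Mul(2, Add(Mul(-253, q), Mul(Mul(M, 5), -4)))) = Add(8, Mul(2, Add(Mul(-253, q), Mul(Mul(5, M), -4)))) = Add(8, Mul(2, Add(Mul(-253, q), Mul(-20, M)))) = Add(8, Add(Mul(-506, q), Mul(-40, M))) = Add(8, Mul(-506, q), Mul(-40, M)))
Pow(Add(-72861, Function('C')(-36, c)), -1) = Pow(Add(-72861, Add(8, Mul(-506, -36), Mul(-40, -184))), -1) = Pow(Add(-72861, Add(8, 18216, 7360)), -1) = Pow(Add(-72861, 25584), -1) = Pow(-47277, -1) = Rational(-1, 47277)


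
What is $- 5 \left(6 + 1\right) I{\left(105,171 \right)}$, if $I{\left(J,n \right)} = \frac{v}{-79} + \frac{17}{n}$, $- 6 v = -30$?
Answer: $- \frac{17080}{13509} \approx -1.2643$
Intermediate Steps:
$v = 5$ ($v = \left(- \frac{1}{6}\right) \left(-30\right) = 5$)
$I{\left(J,n \right)} = - \frac{5}{79} + \frac{17}{n}$ ($I{\left(J,n \right)} = \frac{5}{-79} + \frac{17}{n} = 5 \left(- \frac{1}{79}\right) + \frac{17}{n} = - \frac{5}{79} + \frac{17}{n}$)
$- 5 \left(6 + 1\right) I{\left(105,171 \right)} = - 5 \left(6 + 1\right) \left(- \frac{5}{79} + \frac{17}{171}\right) = \left(-5\right) 7 \left(- \frac{5}{79} + 17 \cdot \frac{1}{171}\right) = - 35 \left(- \frac{5}{79} + \frac{17}{171}\right) = \left(-35\right) \frac{488}{13509} = - \frac{17080}{13509}$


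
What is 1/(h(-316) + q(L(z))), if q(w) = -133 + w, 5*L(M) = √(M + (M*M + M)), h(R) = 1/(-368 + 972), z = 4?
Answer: -404332700/53772661147 - 3648160*√6/161317983441 ≈ -0.0075747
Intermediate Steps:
h(R) = 1/604
L(M) = √(M² + 2*M)/5 (L(M) = √(M + (M*M + M))/5 = √(M + (M² + M))/5 = √(M + (M + M²))/5 = √(M² + 2*M)/5)
1/(h(-316) + q(L(z))) = 1/(1/604 + (-133 + √(4*(2 + 4))/5)) = 1/(1/604 + (-133 + √(4*6)/5)) = 1/(1/604 + (-133 + √24/5)) = 1/(1/604 + (-133 + (2*√6)/5)) = 1/(1/604 + (-133 + 2*√6/5)) = 1/(-80331/604 + 2*√6/5)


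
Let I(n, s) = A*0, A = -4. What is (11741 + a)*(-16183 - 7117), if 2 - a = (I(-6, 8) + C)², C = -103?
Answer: -26422200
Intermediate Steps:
I(n, s) = 0 (I(n, s) = -4*0 = 0)
a = -10607 (a = 2 - (0 - 103)² = 2 - 1*(-103)² = 2 - 1*10609 = 2 - 10609 = -10607)
(11741 + a)*(-16183 - 7117) = (11741 - 10607)*(-16183 - 7117) = 1134*(-23300) = -26422200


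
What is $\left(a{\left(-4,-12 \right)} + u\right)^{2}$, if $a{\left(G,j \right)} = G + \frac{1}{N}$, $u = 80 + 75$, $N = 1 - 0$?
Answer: $23104$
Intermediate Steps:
$N = 1$ ($N = 1 + 0 = 1$)
$u = 155$
$a{\left(G,j \right)} = 1 + G$ ($a{\left(G,j \right)} = G + 1^{-1} = G + 1 = 1 + G$)
$\left(a{\left(-4,-12 \right)} + u\right)^{2} = \left(\left(1 - 4\right) + 155\right)^{2} = \left(-3 + 155\right)^{2} = 152^{2} = 23104$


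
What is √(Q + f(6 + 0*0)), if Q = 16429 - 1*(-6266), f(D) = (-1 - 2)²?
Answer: 4*√1419 ≈ 150.68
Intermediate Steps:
f(D) = 9 (f(D) = (-3)² = 9)
Q = 22695 (Q = 16429 + 6266 = 22695)
√(Q + f(6 + 0*0)) = √(22695 + 9) = √22704 = 4*√1419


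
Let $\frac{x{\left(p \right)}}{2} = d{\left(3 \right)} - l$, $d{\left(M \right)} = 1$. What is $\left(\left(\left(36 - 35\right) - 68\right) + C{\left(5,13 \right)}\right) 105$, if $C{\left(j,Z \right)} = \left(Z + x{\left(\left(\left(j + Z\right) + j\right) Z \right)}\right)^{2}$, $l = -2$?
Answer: $30870$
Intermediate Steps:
$x{\left(p \right)} = 6$ ($x{\left(p \right)} = 2 \left(1 - -2\right) = 2 \left(1 + 2\right) = 2 \cdot 3 = 6$)
$C{\left(j,Z \right)} = \left(6 + Z\right)^{2}$ ($C{\left(j,Z \right)} = \left(Z + 6\right)^{2} = \left(6 + Z\right)^{2}$)
$\left(\left(\left(36 - 35\right) - 68\right) + C{\left(5,13 \right)}\right) 105 = \left(\left(\left(36 - 35\right) - 68\right) + \left(6 + 13\right)^{2}\right) 105 = \left(\left(1 - 68\right) + 19^{2}\right) 105 = \left(-67 + 361\right) 105 = 294 \cdot 105 = 30870$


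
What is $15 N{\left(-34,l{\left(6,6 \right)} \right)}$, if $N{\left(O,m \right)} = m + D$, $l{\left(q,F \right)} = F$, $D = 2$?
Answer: $120$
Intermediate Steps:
$N{\left(O,m \right)} = 2 + m$ ($N{\left(O,m \right)} = m + 2 = 2 + m$)
$15 N{\left(-34,l{\left(6,6 \right)} \right)} = 15 \left(2 + 6\right) = 15 \cdot 8 = 120$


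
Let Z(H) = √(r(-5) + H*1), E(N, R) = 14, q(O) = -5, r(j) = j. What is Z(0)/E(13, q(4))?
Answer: I*√5/14 ≈ 0.15972*I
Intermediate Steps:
Z(H) = √(-5 + H) (Z(H) = √(-5 + H*1) = √(-5 + H))
Z(0)/E(13, q(4)) = √(-5 + 0)/14 = √(-5)*(1/14) = (I*√5)*(1/14) = I*√5/14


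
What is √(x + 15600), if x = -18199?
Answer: I*√2599 ≈ 50.98*I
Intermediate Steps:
√(x + 15600) = √(-18199 + 15600) = √(-2599) = I*√2599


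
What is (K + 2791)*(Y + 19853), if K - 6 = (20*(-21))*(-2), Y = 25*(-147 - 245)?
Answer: 36562761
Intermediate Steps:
Y = -9800 (Y = 25*(-392) = -9800)
K = 846 (K = 6 + (20*(-21))*(-2) = 6 - 420*(-2) = 6 + 840 = 846)
(K + 2791)*(Y + 19853) = (846 + 2791)*(-9800 + 19853) = 3637*10053 = 36562761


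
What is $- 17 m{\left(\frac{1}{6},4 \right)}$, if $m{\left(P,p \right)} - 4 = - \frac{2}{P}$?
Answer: $136$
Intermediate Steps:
$m{\left(P,p \right)} = 4 - \frac{2}{P}$
$- 17 m{\left(\frac{1}{6},4 \right)} = - 17 \left(4 - \frac{2}{\frac{1}{6}}\right) = - 17 \left(4 - 2 \frac{1}{\frac{1}{6}}\right) = - 17 \left(4 - 12\right) = \left(-17\right) \left(-8\right) = 136$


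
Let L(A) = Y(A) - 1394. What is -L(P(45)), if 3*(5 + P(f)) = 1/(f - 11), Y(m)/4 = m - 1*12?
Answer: 74560/51 ≈ 1462.0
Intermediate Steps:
Y(m) = -48 + 4*m (Y(m) = 4*(m - 1*12) = 4*(m - 12) = 4*(-12 + m) = -48 + 4*m)
P(f) = -5 + 1/(3*(-11 + f)) (P(f) = -5 + 1/(3*(f - 11)) = -5 + 1/(3*(-11 + f)))
L(A) = -1442 + 4*A (L(A) = (-48 + 4*A) - 1394 = -1442 + 4*A)
-L(P(45)) = -(-1442 + 4*((166 - 15*45)/(3*(-11 + 45)))) = -(-1442 + 4*((⅓)*(166 - 675)/34)) = -(-1442 + 4*((⅓)*(1/34)*(-509))) = -(-1442 + 4*(-509/102)) = -(-1442 - 1018/51) = -1*(-74560/51) = 74560/51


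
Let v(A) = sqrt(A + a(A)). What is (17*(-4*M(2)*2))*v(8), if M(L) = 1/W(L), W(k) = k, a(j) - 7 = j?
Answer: -68*sqrt(23) ≈ -326.12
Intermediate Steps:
a(j) = 7 + j
M(L) = 1/L
v(A) = sqrt(7 + 2*A) (v(A) = sqrt(A + (7 + A)) = sqrt(7 + 2*A))
(17*(-4*M(2)*2))*v(8) = (17*(-4/2*2))*sqrt(7 + 2*8) = (17*(-4*1/2*2))*sqrt(7 + 16) = (17*(-2*2))*sqrt(23) = (17*(-4))*sqrt(23) = -68*sqrt(23)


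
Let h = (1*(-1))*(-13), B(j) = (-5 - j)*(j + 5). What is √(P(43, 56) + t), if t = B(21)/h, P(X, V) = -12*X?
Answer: 2*I*√142 ≈ 23.833*I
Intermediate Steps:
B(j) = (-5 - j)*(5 + j)
h = 13 (h = -1*(-13) = 13)
t = -52 (t = (-25 - 1*21² - 10*21)/13 = (-25 - 1*441 - 210)*(1/13) = (-25 - 441 - 210)*(1/13) = -676*1/13 = -52)
√(P(43, 56) + t) = √(-12*43 - 52) = √(-516 - 52) = √(-568) = 2*I*√142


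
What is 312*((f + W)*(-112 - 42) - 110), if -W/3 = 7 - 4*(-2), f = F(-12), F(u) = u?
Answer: 2704416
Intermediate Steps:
f = -12
W = -45 (W = -3*(7 - 4*(-2)) = -3*(7 + 8) = -3*15 = -45)
312*((f + W)*(-112 - 42) - 110) = 312*((-12 - 45)*(-112 - 42) - 110) = 312*(-57*(-154) - 110) = 312*(8778 - 110) = 312*8668 = 2704416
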